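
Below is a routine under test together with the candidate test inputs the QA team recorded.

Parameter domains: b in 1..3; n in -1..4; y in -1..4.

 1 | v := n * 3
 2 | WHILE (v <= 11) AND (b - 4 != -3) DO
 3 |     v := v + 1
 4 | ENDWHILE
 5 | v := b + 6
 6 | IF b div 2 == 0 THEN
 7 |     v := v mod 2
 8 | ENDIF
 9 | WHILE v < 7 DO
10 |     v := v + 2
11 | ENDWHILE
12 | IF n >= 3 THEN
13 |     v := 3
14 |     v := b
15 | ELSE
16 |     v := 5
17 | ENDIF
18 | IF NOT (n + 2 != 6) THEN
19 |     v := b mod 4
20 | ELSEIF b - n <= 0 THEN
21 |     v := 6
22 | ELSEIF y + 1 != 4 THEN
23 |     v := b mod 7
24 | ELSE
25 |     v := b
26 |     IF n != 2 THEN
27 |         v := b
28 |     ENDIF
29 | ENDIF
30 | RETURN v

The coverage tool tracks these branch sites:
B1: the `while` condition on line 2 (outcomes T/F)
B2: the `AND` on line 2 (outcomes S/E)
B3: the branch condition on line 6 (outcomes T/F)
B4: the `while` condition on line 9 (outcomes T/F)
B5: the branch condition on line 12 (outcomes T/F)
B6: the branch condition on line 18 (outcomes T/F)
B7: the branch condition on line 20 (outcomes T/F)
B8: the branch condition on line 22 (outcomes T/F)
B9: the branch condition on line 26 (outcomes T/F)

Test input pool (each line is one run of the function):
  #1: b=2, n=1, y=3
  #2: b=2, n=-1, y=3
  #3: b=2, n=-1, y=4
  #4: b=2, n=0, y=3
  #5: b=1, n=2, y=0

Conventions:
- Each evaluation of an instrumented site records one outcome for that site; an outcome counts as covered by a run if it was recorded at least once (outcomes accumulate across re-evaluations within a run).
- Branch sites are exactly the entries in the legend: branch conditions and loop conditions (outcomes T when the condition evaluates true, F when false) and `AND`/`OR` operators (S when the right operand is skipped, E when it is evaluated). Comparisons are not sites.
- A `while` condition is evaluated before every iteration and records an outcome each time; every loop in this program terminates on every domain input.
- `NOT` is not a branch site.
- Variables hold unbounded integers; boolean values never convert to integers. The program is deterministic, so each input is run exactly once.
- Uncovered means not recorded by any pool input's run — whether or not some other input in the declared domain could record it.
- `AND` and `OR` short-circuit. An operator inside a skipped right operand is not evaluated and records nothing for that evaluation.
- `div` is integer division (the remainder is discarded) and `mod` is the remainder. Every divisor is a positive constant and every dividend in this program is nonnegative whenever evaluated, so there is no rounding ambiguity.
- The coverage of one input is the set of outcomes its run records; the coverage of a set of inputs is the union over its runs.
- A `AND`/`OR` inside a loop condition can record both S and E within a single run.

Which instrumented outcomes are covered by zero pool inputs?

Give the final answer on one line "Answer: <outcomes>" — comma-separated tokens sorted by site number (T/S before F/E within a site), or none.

run #1 (b=2, n=1, y=3) runs B2->E, B1->T, B2->E, B1->T, B2->E, B1->T, B2->E, B1->T, B2->E, B1->T, B2->E, B1->T, B2->E, B1->T, ...; records B1=T, B1=F, B2=S, B2=E, B3=F, B4=F, B5=F, B6=F, B7=F, B8=F, B9=T
run #2 (b=2, n=-1, y=3) runs B2->E, B1->T, B2->E, B1->T, B2->E, B1->T, B2->E, B1->T, B2->E, B1->T, B2->E, B1->T, B2->E, B1->T, ...; records B1=T, B1=F, B2=S, B2=E, B3=F, B4=F, B5=F, B6=F, B7=F, B8=F, B9=T
run #3 (b=2, n=-1, y=4) runs B2->E, B1->T, B2->E, B1->T, B2->E, B1->T, B2->E, B1->T, B2->E, B1->T, B2->E, B1->T, B2->E, B1->T, ...; records B1=T, B1=F, B2=S, B2=E, B3=F, B4=F, B5=F, B6=F, B7=F, B8=T
run #4 (b=2, n=0, y=3) runs B2->E, B1->T, B2->E, B1->T, B2->E, B1->T, B2->E, B1->T, B2->E, B1->T, B2->E, B1->T, B2->E, B1->T, ...; records B1=T, B1=F, B2=S, B2=E, B3=F, B4=F, B5=F, B6=F, B7=F, B8=F, B9=T
run #5 (b=1, n=2, y=0) runs B2->E, B1->F, B3->T, B4->T, B4->T, B4->T, B4->F, B5->F, B6->F, B7->T; records B1=F, B2=E, B3=T, B4=T, B4=F, B5=F, B6=F, B7=T
union over the pool: B1=T, B1=F, B2=S, B2=E, B3=T, B3=F, B4=T, B4=F, B5=F, B6=F, B7=T, B7=F, B8=T, B8=F, B9=T
uncovered (3 of 18): B5=T, B6=T, B9=F

Answer: B5=T, B6=T, B9=F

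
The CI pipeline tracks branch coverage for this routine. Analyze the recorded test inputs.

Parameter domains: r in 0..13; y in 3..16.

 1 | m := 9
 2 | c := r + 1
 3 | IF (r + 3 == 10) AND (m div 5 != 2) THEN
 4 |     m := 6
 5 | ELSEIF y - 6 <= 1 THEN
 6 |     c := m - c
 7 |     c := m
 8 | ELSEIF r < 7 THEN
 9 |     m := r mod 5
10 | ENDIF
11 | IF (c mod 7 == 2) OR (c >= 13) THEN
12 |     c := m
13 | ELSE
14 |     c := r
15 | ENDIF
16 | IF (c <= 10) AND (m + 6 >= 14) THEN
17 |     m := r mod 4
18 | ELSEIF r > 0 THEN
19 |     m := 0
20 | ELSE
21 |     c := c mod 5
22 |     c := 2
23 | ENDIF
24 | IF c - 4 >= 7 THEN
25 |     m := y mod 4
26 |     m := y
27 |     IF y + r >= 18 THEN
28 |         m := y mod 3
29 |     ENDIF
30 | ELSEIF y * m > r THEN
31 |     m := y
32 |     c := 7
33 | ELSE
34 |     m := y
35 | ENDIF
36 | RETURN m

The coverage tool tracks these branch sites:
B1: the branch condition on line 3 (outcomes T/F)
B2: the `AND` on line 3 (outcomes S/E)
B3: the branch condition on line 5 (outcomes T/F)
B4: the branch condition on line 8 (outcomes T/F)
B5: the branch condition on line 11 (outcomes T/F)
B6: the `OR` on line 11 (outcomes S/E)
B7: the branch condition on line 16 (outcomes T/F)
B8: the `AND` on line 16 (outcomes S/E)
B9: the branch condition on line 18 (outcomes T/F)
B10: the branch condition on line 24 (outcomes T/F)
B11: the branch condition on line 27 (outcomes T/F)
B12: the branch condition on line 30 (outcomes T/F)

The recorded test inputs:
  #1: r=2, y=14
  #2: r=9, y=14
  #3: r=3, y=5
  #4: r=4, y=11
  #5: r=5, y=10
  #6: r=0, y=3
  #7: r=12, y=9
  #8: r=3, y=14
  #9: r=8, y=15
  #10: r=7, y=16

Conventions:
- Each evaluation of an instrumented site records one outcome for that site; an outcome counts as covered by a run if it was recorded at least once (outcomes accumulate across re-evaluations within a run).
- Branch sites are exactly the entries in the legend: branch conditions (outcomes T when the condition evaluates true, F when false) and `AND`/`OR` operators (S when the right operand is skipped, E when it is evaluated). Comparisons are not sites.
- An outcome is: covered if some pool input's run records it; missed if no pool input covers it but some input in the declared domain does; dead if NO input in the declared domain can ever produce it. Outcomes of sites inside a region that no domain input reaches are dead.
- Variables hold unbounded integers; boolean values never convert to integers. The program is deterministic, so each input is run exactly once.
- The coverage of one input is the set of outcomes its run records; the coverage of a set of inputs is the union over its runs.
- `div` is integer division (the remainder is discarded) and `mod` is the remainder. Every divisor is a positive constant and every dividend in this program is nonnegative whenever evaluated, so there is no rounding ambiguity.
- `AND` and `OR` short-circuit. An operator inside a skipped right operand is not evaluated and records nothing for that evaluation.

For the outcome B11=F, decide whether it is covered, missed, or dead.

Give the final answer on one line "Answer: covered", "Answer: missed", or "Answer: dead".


no pool input records B11=F
checking all 196 inputs in the declared domain: B11=F is never recorded -> dead
Answer: dead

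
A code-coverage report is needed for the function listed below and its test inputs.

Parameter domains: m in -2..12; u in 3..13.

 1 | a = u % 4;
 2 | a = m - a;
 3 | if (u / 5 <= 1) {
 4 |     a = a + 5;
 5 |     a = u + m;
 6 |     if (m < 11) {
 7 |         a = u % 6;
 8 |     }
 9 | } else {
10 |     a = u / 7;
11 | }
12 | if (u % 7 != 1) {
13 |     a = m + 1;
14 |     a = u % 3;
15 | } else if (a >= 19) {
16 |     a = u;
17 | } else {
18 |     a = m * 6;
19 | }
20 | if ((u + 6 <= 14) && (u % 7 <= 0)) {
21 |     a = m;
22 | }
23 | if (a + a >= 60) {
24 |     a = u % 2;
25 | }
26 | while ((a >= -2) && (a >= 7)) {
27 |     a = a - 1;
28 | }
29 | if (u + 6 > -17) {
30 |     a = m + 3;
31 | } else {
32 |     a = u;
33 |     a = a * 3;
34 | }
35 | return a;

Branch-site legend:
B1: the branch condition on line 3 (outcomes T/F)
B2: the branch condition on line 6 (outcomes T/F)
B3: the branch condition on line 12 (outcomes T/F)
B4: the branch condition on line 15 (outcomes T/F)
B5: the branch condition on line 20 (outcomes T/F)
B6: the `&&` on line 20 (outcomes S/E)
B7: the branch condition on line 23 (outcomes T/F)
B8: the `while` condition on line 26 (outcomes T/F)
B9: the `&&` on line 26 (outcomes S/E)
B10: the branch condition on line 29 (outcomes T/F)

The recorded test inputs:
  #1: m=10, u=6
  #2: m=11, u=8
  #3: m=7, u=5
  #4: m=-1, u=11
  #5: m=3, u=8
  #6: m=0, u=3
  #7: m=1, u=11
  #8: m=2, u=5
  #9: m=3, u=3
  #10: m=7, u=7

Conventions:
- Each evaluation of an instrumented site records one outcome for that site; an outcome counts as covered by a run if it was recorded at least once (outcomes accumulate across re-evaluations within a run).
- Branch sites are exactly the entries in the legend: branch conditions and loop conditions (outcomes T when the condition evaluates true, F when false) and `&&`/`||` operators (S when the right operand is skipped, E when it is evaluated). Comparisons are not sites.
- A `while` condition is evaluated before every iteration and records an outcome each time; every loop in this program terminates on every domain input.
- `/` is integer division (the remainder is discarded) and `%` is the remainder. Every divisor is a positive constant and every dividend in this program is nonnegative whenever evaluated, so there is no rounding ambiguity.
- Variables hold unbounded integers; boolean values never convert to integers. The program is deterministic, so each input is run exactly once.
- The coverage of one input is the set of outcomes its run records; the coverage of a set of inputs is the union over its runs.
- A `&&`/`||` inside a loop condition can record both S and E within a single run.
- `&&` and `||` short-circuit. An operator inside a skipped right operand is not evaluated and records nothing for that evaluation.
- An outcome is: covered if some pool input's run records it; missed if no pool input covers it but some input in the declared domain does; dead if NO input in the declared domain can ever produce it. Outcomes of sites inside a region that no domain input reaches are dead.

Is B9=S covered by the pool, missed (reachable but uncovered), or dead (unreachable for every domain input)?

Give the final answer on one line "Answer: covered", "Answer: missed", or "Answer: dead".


no pool input records B9=S
but domain input (m=-2, u=8) does record it -> reachable, so missed
Answer: missed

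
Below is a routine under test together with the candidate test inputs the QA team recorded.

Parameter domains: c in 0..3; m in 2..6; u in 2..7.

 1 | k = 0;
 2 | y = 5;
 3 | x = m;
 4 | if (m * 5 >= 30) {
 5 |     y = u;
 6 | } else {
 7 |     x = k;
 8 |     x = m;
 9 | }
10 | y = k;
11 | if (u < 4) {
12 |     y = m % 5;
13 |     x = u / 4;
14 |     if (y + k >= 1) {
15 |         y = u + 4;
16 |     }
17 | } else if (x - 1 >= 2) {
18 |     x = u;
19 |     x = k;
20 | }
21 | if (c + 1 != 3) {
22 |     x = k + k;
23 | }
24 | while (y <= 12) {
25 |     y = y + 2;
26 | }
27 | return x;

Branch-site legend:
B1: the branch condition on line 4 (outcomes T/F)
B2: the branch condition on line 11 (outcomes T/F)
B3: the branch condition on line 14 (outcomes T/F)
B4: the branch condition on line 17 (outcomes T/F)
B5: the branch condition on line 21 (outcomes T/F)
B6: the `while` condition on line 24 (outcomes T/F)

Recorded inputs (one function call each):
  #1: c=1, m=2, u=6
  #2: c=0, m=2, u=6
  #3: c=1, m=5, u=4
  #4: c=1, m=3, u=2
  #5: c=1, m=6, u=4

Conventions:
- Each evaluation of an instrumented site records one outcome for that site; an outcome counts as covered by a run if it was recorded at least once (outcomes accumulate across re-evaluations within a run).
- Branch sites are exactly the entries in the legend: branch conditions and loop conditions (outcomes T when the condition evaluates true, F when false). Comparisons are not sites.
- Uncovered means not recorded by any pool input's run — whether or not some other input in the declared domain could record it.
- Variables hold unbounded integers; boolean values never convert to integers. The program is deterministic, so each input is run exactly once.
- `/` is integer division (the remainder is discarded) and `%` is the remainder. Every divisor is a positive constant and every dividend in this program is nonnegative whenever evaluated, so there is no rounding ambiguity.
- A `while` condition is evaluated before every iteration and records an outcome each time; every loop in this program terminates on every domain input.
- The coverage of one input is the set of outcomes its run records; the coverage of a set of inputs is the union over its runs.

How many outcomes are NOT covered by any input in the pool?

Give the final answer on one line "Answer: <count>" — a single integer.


input #1 (c=1, m=2, u=6): covers B1=F, B2=F, B4=F, B5=T, B6=T, B6=F
input #2 (c=0, m=2, u=6): covers B1=F, B2=F, B4=F, B5=T, B6=T, B6=F
input #3 (c=1, m=5, u=4): covers B1=F, B2=F, B4=T, B5=T, B6=T, B6=F
input #4 (c=1, m=3, u=2): covers B1=F, B2=T, B3=T, B5=T, B6=T, B6=F
input #5 (c=1, m=6, u=4): covers B1=T, B2=F, B4=T, B5=T, B6=T, B6=F
union over the pool: B1=T, B1=F, B2=T, B2=F, B3=T, B4=T, B4=F, B5=T, B6=T, B6=F
uncovered (2 of 12): B3=F, B5=F
Answer: 2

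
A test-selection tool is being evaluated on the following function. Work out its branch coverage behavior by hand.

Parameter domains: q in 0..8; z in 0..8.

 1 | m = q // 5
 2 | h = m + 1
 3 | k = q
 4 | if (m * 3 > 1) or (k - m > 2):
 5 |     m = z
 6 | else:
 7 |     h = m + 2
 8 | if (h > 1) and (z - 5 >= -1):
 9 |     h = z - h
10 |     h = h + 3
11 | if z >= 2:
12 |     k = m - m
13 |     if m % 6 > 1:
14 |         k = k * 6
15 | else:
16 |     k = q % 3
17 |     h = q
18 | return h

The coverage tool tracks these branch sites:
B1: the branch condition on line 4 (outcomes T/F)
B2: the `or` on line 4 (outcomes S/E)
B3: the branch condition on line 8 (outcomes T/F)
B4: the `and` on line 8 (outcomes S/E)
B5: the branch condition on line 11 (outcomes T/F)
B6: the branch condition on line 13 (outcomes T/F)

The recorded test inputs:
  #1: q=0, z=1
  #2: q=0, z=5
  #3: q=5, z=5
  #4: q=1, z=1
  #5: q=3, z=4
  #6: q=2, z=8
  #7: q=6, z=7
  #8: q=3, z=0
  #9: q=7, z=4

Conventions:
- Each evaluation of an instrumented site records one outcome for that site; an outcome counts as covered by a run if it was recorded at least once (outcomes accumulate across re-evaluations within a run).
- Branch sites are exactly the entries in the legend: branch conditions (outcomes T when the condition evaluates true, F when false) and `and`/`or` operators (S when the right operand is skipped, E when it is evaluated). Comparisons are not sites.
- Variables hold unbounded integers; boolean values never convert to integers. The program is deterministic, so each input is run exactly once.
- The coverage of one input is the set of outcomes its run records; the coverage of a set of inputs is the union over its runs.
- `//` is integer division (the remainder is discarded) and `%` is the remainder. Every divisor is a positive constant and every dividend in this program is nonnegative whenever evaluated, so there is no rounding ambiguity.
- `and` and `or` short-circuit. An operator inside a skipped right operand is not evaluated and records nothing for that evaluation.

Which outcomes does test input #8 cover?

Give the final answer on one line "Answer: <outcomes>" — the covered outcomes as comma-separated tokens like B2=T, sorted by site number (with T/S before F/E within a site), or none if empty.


Tracing the run of input #8 (q=3, z=0):
  B2->E, B1->T, B4->S, B3->F, B5->F
distinct outcomes covered: B1=T, B2=E, B3=F, B4=S, B5=F
Answer: B1=T, B2=E, B3=F, B4=S, B5=F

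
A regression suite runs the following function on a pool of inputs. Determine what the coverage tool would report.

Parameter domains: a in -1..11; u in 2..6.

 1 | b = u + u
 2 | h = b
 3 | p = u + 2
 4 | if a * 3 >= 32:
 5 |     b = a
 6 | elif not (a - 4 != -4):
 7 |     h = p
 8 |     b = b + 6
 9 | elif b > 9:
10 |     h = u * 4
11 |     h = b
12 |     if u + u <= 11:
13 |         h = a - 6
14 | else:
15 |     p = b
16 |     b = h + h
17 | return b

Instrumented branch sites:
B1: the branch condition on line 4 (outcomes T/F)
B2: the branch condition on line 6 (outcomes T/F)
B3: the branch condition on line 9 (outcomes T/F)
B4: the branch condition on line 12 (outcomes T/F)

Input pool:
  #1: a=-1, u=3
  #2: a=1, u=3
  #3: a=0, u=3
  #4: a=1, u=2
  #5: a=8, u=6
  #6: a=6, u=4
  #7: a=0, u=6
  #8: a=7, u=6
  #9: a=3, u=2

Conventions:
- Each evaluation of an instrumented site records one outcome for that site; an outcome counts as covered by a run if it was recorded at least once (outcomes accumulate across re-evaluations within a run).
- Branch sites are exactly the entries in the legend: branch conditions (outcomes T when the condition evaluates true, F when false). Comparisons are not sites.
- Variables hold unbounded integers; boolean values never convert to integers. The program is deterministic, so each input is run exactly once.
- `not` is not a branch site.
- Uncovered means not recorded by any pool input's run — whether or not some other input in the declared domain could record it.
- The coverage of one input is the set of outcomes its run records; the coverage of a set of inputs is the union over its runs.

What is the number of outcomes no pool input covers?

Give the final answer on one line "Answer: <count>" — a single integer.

input #1, a=-1, u=3: events B1->F, B2->F, B3->F; outcomes B1=F, B2=F, B3=F
input #2, a=1, u=3: events B1->F, B2->F, B3->F; outcomes B1=F, B2=F, B3=F
input #3, a=0, u=3: events B1->F, B2->T; outcomes B1=F, B2=T
input #4, a=1, u=2: events B1->F, B2->F, B3->F; outcomes B1=F, B2=F, B3=F
input #5, a=8, u=6: events B1->F, B2->F, B3->T, B4->F; outcomes B1=F, B2=F, B3=T, B4=F
input #6, a=6, u=4: events B1->F, B2->F, B3->F; outcomes B1=F, B2=F, B3=F
input #7, a=0, u=6: events B1->F, B2->T; outcomes B1=F, B2=T
input #8, a=7, u=6: events B1->F, B2->F, B3->T, B4->F; outcomes B1=F, B2=F, B3=T, B4=F
input #9, a=3, u=2: events B1->F, B2->F, B3->F; outcomes B1=F, B2=F, B3=F
union over the pool: B1=F, B2=T, B2=F, B3=T, B3=F, B4=F
uncovered (2 of 8): B1=T, B4=T

Answer: 2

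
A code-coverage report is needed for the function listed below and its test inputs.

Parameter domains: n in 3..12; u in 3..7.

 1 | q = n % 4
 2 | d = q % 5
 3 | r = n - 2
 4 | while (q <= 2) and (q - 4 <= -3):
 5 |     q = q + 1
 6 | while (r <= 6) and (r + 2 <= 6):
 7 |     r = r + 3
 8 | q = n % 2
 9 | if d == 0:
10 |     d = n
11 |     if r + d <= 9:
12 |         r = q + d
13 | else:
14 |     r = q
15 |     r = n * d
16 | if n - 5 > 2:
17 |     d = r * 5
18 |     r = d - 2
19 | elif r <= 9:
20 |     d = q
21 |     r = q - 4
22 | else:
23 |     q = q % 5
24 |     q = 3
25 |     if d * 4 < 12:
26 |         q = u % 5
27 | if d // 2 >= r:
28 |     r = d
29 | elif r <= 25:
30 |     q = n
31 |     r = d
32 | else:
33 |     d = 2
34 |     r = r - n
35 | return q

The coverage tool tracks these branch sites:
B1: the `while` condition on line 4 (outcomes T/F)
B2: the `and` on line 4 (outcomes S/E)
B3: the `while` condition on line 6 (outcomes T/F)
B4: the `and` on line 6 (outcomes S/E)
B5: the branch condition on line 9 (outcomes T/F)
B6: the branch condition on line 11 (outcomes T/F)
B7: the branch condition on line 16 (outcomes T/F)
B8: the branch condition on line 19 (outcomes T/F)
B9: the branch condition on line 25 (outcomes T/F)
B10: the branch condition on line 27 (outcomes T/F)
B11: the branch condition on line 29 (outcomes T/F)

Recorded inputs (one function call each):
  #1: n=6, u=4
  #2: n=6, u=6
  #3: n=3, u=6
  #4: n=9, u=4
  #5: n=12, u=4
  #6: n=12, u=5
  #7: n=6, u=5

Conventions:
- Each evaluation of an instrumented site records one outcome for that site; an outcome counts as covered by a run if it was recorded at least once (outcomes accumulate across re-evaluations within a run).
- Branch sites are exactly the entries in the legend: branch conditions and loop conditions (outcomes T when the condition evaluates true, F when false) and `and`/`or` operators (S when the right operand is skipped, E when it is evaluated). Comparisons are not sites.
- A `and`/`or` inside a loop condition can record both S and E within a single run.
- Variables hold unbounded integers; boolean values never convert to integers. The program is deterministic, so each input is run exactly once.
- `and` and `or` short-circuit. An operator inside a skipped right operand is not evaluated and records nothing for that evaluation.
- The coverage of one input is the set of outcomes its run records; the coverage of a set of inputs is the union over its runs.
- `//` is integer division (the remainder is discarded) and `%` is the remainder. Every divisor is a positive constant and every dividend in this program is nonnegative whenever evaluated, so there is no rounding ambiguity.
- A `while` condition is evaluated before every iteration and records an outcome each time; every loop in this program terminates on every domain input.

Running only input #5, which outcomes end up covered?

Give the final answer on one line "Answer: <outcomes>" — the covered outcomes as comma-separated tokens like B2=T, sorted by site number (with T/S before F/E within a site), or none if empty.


Tracing the run of input #5 (n=12, u=4):
  B2->E, B1->T, B2->E, B1->T, B2->E, B1->F, B4->S, B3->F, B5->T, B6->F
  B7->T, B10->F, B11->F
distinct outcomes covered: B1=T, B1=F, B2=E, B3=F, B4=S, B5=T, B6=F, B7=T, B10=F, B11=F
Answer: B1=T, B1=F, B2=E, B3=F, B4=S, B5=T, B6=F, B7=T, B10=F, B11=F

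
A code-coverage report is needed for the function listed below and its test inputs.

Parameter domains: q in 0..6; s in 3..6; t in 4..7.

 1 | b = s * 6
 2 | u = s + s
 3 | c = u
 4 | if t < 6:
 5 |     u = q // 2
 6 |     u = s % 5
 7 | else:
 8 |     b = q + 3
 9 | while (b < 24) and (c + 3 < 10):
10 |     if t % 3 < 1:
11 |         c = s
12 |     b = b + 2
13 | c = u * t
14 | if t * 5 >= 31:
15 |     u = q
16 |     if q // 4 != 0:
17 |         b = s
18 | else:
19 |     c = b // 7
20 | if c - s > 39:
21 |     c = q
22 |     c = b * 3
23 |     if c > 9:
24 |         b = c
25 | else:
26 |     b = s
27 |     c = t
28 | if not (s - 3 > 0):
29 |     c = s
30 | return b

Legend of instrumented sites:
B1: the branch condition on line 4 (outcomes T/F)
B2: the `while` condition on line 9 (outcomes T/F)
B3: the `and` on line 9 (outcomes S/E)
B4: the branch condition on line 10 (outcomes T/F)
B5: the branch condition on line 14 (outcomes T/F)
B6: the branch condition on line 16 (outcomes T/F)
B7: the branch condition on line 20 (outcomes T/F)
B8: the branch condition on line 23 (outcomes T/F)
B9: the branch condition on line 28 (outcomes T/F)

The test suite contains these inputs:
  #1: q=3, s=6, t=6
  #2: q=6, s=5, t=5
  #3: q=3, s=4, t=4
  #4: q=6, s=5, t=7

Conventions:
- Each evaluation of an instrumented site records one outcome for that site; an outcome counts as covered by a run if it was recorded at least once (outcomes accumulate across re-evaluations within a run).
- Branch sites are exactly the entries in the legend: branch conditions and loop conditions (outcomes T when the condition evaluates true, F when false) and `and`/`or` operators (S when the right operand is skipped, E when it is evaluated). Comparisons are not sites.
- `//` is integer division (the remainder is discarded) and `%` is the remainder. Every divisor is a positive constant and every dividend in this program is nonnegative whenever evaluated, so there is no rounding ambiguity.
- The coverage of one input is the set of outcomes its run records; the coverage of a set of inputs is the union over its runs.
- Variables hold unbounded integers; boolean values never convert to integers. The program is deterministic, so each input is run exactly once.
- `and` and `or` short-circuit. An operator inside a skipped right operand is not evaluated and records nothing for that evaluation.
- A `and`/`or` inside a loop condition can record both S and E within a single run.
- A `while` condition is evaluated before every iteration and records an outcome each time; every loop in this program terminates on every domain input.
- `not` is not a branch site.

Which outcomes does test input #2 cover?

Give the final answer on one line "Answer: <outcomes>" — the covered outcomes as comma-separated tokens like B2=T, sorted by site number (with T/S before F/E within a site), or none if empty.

Event log for input #2 (q=6, s=5, t=5):
  B1->T, B3->S, B2->F, B5->F, B7->F, B9->F
distinct outcomes covered: B1=T, B2=F, B3=S, B5=F, B7=F, B9=F

Answer: B1=T, B2=F, B3=S, B5=F, B7=F, B9=F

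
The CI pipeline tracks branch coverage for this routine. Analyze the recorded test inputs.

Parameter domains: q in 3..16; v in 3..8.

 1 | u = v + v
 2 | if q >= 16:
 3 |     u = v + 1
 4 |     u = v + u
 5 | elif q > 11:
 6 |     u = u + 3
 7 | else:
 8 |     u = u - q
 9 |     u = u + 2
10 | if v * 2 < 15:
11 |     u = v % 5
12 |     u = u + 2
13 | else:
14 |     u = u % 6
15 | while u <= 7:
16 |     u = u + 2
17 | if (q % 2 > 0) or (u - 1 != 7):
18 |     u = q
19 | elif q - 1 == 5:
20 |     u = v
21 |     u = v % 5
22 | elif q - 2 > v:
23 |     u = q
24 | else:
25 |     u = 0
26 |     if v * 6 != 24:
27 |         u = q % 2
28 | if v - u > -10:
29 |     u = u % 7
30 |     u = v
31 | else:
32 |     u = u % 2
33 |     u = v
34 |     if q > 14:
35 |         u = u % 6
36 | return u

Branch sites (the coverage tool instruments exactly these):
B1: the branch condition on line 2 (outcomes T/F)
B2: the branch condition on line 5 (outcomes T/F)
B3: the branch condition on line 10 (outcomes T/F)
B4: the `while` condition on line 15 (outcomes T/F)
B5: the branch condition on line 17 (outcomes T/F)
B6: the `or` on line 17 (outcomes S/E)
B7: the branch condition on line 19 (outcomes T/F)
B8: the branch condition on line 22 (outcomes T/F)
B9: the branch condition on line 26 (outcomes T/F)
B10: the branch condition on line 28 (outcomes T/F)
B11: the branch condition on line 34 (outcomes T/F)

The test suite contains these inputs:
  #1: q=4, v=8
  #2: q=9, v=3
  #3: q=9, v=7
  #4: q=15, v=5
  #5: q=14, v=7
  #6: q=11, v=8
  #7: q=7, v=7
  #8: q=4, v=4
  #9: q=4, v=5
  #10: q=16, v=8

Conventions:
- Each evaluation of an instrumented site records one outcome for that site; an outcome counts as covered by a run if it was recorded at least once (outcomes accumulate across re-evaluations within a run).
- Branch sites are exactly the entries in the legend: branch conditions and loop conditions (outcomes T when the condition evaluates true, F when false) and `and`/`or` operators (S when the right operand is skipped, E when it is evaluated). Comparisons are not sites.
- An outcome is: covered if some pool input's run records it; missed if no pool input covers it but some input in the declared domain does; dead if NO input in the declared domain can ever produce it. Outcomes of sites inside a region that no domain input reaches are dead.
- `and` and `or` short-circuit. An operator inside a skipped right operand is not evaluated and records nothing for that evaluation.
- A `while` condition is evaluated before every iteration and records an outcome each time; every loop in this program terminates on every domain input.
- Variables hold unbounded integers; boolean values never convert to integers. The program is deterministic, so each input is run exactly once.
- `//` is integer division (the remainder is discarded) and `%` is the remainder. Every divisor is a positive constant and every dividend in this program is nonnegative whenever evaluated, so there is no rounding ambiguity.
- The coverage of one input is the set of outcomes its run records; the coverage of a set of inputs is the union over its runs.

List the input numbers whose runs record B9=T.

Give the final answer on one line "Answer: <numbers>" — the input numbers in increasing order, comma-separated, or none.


input #1 (q=4, v=8): records B9=T
input #2 (q=9, v=3): does not record B9=T
input #3 (q=9, v=7): does not record B9=T
input #4 (q=15, v=5): does not record B9=T
input #5 (q=14, v=7): does not record B9=T
input #6 (q=11, v=8): does not record B9=T
input #7 (q=7, v=7): does not record B9=T
input #8 (q=4, v=4): does not record B9=T
input #9 (q=4, v=5): records B9=T
input #10 (q=16, v=8): does not record B9=T
Answer: 1, 9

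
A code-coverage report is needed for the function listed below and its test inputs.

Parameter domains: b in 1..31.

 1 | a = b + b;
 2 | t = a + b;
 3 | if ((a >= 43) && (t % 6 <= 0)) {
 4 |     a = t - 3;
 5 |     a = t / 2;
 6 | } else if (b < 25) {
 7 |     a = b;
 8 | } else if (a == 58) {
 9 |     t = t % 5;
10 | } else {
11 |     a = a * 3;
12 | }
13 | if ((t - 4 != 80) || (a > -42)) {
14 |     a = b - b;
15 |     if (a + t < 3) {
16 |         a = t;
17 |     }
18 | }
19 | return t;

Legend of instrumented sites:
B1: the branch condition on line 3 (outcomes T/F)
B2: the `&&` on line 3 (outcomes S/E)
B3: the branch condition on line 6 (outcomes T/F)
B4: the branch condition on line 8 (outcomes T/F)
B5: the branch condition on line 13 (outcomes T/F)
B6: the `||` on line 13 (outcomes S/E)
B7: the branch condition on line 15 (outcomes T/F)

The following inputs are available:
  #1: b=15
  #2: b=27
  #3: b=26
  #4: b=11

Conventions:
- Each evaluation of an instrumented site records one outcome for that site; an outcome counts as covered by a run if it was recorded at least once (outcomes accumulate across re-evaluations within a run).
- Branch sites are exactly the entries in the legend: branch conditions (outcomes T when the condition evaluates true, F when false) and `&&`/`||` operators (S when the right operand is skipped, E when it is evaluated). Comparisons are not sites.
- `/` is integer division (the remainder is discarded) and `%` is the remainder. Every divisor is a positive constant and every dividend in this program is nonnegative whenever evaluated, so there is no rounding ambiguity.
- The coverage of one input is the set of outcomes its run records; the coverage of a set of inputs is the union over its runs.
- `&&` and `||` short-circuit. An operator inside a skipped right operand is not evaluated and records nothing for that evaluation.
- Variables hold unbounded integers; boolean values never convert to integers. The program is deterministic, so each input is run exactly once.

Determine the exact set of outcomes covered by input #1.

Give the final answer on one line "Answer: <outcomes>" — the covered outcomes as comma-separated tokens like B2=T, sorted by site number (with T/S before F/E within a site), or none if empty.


Running input #1 (b=15), event by event:
  B2->S, B1->F, B3->T, B6->S, B5->T, B7->F
deduplicating events, the covered set is: B1=F, B2=S, B3=T, B5=T, B6=S, B7=F
Answer: B1=F, B2=S, B3=T, B5=T, B6=S, B7=F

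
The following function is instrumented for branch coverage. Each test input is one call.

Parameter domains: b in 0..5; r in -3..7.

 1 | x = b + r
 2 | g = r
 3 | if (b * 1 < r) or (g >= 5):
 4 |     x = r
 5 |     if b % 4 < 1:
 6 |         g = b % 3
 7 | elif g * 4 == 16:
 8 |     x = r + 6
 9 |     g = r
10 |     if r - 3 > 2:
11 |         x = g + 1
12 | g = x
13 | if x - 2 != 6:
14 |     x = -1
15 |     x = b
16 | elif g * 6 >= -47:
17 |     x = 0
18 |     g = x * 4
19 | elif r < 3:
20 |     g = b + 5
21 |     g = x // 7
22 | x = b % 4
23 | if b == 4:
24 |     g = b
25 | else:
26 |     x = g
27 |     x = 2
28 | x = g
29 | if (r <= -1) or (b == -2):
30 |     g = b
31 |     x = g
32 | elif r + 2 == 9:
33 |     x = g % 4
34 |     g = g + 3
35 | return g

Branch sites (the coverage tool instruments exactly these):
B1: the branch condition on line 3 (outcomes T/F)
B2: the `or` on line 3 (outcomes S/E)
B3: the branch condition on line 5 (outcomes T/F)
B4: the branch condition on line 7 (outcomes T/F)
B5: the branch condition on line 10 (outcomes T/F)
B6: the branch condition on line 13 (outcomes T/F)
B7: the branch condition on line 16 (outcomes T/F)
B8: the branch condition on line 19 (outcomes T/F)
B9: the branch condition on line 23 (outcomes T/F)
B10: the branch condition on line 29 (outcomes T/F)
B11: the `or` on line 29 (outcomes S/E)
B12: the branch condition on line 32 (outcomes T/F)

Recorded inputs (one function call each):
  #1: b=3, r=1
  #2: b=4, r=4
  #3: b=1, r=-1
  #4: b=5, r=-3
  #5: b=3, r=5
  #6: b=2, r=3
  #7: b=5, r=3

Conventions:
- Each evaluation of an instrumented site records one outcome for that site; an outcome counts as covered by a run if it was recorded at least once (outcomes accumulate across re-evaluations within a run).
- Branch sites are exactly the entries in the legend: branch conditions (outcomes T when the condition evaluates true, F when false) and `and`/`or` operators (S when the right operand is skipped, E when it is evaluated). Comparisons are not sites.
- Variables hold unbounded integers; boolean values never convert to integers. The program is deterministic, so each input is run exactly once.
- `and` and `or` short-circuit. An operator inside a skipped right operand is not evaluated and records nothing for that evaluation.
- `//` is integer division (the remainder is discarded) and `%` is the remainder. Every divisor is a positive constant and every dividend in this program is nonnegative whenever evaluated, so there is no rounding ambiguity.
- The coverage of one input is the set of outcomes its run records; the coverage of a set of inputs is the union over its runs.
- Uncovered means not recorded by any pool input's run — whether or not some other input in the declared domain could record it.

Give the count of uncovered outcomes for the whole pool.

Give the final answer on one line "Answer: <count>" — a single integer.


#1 (b=3, r=1) -> B2->E, B1->F, B4->F, B6->T, B9->F, B11->E, B10->F, B12->F; covered: B1=F, B2=E, B4=F, B6=T, B9=F, B10=F, B11=E, B12=F
#2 (b=4, r=4) -> B2->E, B1->F, B4->T, B5->F, B6->T, B9->T, B11->E, B10->F, B12->F; covered: B1=F, B2=E, B4=T, B5=F, B6=T, B9=T, B10=F, B11=E, B12=F
#3 (b=1, r=-1) -> B2->E, B1->F, B4->F, B6->T, B9->F, B11->S, B10->T; covered: B1=F, B2=E, B4=F, B6=T, B9=F, B10=T, B11=S
#4 (b=5, r=-3) -> B2->E, B1->F, B4->F, B6->T, B9->F, B11->S, B10->T; covered: B1=F, B2=E, B4=F, B6=T, B9=F, B10=T, B11=S
#5 (b=3, r=5) -> B2->S, B1->T, B3->F, B6->T, B9->F, B11->E, B10->F, B12->F; covered: B1=T, B2=S, B3=F, B6=T, B9=F, B10=F, B11=E, B12=F
#6 (b=2, r=3) -> B2->S, B1->T, B3->F, B6->T, B9->F, B11->E, B10->F, B12->F; covered: B1=T, B2=S, B3=F, B6=T, B9=F, B10=F, B11=E, B12=F
#7 (b=5, r=3) -> B2->E, B1->F, B4->F, B6->F, B7->T, B9->F, B11->E, B10->F, B12->F; covered: B1=F, B2=E, B4=F, B6=F, B7=T, B9=F, B10=F, B11=E, B12=F
union over the pool: B1=T, B1=F, B2=S, B2=E, B3=F, B4=T, B4=F, B5=F, B6=T, B6=F, B7=T, B9=T, B9=F, B10=T, B10=F, B11=S, B11=E, B12=F
uncovered (6 of 24): B3=T, B5=T, B7=F, B8=T, B8=F, B12=T
Answer: 6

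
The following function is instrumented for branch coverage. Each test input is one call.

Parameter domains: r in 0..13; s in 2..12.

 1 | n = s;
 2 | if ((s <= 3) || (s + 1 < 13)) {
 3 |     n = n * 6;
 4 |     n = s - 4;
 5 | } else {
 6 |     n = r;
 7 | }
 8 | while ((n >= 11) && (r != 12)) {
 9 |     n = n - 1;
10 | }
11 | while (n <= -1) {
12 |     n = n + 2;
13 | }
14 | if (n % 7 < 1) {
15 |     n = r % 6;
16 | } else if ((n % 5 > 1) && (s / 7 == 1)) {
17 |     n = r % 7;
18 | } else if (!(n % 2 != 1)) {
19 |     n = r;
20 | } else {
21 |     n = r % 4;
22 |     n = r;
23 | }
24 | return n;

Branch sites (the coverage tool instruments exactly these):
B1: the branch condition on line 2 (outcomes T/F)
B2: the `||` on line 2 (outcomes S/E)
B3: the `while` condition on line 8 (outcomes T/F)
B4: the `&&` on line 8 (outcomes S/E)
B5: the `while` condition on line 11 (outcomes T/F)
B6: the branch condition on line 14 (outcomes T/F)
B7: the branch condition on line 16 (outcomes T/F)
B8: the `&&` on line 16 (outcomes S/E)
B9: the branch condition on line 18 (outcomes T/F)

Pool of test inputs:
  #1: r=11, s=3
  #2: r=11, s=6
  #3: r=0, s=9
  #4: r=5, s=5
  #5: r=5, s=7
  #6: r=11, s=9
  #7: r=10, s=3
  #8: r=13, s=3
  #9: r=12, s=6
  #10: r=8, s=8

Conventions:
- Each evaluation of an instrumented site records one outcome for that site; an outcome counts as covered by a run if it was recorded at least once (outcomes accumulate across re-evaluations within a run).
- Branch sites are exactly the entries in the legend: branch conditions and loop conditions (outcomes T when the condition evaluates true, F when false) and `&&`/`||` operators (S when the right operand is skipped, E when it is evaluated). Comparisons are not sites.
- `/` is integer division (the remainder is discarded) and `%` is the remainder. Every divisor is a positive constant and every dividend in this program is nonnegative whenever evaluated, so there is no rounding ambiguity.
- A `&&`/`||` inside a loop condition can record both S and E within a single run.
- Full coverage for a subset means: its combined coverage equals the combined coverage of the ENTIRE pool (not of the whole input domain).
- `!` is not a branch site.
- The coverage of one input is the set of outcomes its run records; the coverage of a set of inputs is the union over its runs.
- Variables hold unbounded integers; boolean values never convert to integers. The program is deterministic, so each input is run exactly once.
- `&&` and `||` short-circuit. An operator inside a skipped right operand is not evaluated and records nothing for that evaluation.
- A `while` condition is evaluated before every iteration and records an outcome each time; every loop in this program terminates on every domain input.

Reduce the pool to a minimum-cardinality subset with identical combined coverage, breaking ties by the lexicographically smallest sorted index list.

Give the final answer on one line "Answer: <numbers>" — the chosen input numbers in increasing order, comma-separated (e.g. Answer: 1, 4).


#1 (r=11, s=3) -> covered: B1=T, B2=S, B3=F, B4=S, B5=T, B5=F, B6=F, B7=F, B8=S, B9=T
#2 (r=11, s=6) -> covered: B1=T, B2=E, B3=F, B4=S, B5=F, B6=F, B7=F, B8=E, B9=F
#3 (r=0, s=9) -> covered: B1=T, B2=E, B3=F, B4=S, B5=F, B6=F, B7=F, B8=S, B9=T
#4 (r=5, s=5) -> covered: B1=T, B2=E, B3=F, B4=S, B5=F, B6=F, B7=F, B8=S, B9=T
#5 (r=5, s=7) -> covered: B1=T, B2=E, B3=F, B4=S, B5=F, B6=F, B7=T, B8=E
#6 (r=11, s=9) -> covered: B1=T, B2=E, B3=F, B4=S, B5=F, B6=F, B7=F, B8=S, B9=T
#7 (r=10, s=3) -> covered: B1=T, B2=S, B3=F, B4=S, B5=T, B5=F, B6=F, B7=F, B8=S, B9=T
#8 (r=13, s=3) -> covered: B1=T, B2=S, B3=F, B4=S, B5=T, B5=F, B6=F, B7=F, B8=S, B9=T
#9 (r=12, s=6) -> covered: B1=T, B2=E, B3=F, B4=S, B5=F, B6=F, B7=F, B8=E, B9=F
#10 (r=8, s=8) -> covered: B1=T, B2=E, B3=F, B4=S, B5=F, B6=F, B7=T, B8=E
the full pool covers 14 outcomes: B1=T, B2=S, B2=E, B3=F, B4=S, B5=T, B5=F, B6=F, B7=T, B7=F, B8=S, B8=E, B9=T, B9=F
every size-1 subset falls short of the 14 outcomes (best: 10/14)
every size-2 subset falls short of the 14 outcomes (best: 13/14)
the canonical winner is {1, 2, 5}: size 3, full 14-outcome coverage, earliest index list among size-3 covers
Answer: 1, 2, 5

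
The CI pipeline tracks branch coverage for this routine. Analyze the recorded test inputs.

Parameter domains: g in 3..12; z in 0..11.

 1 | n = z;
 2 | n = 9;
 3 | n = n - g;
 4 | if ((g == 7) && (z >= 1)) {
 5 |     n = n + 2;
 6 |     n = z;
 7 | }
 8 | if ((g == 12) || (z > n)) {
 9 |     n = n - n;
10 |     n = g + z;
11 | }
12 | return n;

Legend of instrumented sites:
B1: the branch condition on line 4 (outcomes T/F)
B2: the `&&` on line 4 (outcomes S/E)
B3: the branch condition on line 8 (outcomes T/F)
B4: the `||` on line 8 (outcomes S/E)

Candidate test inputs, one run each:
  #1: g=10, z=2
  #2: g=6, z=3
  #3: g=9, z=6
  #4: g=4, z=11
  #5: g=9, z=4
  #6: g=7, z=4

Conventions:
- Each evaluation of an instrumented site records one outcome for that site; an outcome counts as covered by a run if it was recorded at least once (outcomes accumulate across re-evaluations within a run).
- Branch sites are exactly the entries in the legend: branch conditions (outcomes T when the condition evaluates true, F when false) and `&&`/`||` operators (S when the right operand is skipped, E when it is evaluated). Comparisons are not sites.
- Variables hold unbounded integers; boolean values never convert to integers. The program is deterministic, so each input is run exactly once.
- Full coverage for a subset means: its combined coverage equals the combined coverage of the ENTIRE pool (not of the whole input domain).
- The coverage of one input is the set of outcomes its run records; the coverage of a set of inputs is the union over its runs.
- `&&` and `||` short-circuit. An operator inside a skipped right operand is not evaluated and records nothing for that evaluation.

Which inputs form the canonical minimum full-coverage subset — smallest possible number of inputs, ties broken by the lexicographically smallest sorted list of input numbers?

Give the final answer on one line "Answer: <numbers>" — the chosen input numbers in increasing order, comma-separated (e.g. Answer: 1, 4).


#1 (g=10, z=2) -> B2->S, B1->F, B4->E, B3->T; covered: B1=F, B2=S, B3=T, B4=E
#2 (g=6, z=3) -> B2->S, B1->F, B4->E, B3->F; covered: B1=F, B2=S, B3=F, B4=E
#3 (g=9, z=6) -> B2->S, B1->F, B4->E, B3->T; covered: B1=F, B2=S, B3=T, B4=E
#4 (g=4, z=11) -> B2->S, B1->F, B4->E, B3->T; covered: B1=F, B2=S, B3=T, B4=E
#5 (g=9, z=4) -> B2->S, B1->F, B4->E, B3->T; covered: B1=F, B2=S, B3=T, B4=E
#6 (g=7, z=4) -> B2->E, B1->T, B4->E, B3->F; covered: B1=T, B2=E, B3=F, B4=E
together the pool reaches 7 outcomes: B1=T, B1=F, B2=S, B2=E, B3=T, B3=F, B4=E
checked all size-1 subsets: none covers 7 outcomes (max 4/7)
inputs {1, 6} (size 2) cover everything; no size-2 subset with a lexicographically smaller index list covers all 7
Answer: 1, 6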